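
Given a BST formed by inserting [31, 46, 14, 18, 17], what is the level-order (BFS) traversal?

Tree insertion order: [31, 46, 14, 18, 17]
Tree (level-order array): [31, 14, 46, None, 18, None, None, 17]
BFS from the root, enqueuing left then right child of each popped node:
  queue [31] -> pop 31, enqueue [14, 46], visited so far: [31]
  queue [14, 46] -> pop 14, enqueue [18], visited so far: [31, 14]
  queue [46, 18] -> pop 46, enqueue [none], visited so far: [31, 14, 46]
  queue [18] -> pop 18, enqueue [17], visited so far: [31, 14, 46, 18]
  queue [17] -> pop 17, enqueue [none], visited so far: [31, 14, 46, 18, 17]
Result: [31, 14, 46, 18, 17]


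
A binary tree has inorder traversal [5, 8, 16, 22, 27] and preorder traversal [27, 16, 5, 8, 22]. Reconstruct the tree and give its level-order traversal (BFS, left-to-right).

Inorder:  [5, 8, 16, 22, 27]
Preorder: [27, 16, 5, 8, 22]
Algorithm: preorder visits root first, so consume preorder in order;
for each root, split the current inorder slice at that value into
left-subtree inorder and right-subtree inorder, then recurse.
Recursive splits:
  root=27; inorder splits into left=[5, 8, 16, 22], right=[]
  root=16; inorder splits into left=[5, 8], right=[22]
  root=5; inorder splits into left=[], right=[8]
  root=8; inorder splits into left=[], right=[]
  root=22; inorder splits into left=[], right=[]
Reconstructed level-order: [27, 16, 5, 22, 8]


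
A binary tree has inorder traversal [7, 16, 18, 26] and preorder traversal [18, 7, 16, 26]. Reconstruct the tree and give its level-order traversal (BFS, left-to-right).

Inorder:  [7, 16, 18, 26]
Preorder: [18, 7, 16, 26]
Algorithm: preorder visits root first, so consume preorder in order;
for each root, split the current inorder slice at that value into
left-subtree inorder and right-subtree inorder, then recurse.
Recursive splits:
  root=18; inorder splits into left=[7, 16], right=[26]
  root=7; inorder splits into left=[], right=[16]
  root=16; inorder splits into left=[], right=[]
  root=26; inorder splits into left=[], right=[]
Reconstructed level-order: [18, 7, 26, 16]


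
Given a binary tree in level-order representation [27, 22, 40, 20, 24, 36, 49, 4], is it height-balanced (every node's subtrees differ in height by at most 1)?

Tree (level-order array): [27, 22, 40, 20, 24, 36, 49, 4]
Definition: a tree is height-balanced if, at every node, |h(left) - h(right)| <= 1 (empty subtree has height -1).
Bottom-up per-node check:
  node 4: h_left=-1, h_right=-1, diff=0 [OK], height=0
  node 20: h_left=0, h_right=-1, diff=1 [OK], height=1
  node 24: h_left=-1, h_right=-1, diff=0 [OK], height=0
  node 22: h_left=1, h_right=0, diff=1 [OK], height=2
  node 36: h_left=-1, h_right=-1, diff=0 [OK], height=0
  node 49: h_left=-1, h_right=-1, diff=0 [OK], height=0
  node 40: h_left=0, h_right=0, diff=0 [OK], height=1
  node 27: h_left=2, h_right=1, diff=1 [OK], height=3
All nodes satisfy the balance condition.
Result: Balanced


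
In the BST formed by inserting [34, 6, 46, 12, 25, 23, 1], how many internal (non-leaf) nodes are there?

Tree built from: [34, 6, 46, 12, 25, 23, 1]
Tree (level-order array): [34, 6, 46, 1, 12, None, None, None, None, None, 25, 23]
Rule: An internal node has at least one child.
Per-node child counts:
  node 34: 2 child(ren)
  node 6: 2 child(ren)
  node 1: 0 child(ren)
  node 12: 1 child(ren)
  node 25: 1 child(ren)
  node 23: 0 child(ren)
  node 46: 0 child(ren)
Matching nodes: [34, 6, 12, 25]
Count of internal (non-leaf) nodes: 4


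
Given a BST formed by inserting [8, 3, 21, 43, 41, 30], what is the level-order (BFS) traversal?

Tree insertion order: [8, 3, 21, 43, 41, 30]
Tree (level-order array): [8, 3, 21, None, None, None, 43, 41, None, 30]
BFS from the root, enqueuing left then right child of each popped node:
  queue [8] -> pop 8, enqueue [3, 21], visited so far: [8]
  queue [3, 21] -> pop 3, enqueue [none], visited so far: [8, 3]
  queue [21] -> pop 21, enqueue [43], visited so far: [8, 3, 21]
  queue [43] -> pop 43, enqueue [41], visited so far: [8, 3, 21, 43]
  queue [41] -> pop 41, enqueue [30], visited so far: [8, 3, 21, 43, 41]
  queue [30] -> pop 30, enqueue [none], visited so far: [8, 3, 21, 43, 41, 30]
Result: [8, 3, 21, 43, 41, 30]


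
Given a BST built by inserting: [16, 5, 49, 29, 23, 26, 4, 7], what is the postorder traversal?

Tree insertion order: [16, 5, 49, 29, 23, 26, 4, 7]
Tree (level-order array): [16, 5, 49, 4, 7, 29, None, None, None, None, None, 23, None, None, 26]
Postorder traversal: [4, 7, 5, 26, 23, 29, 49, 16]


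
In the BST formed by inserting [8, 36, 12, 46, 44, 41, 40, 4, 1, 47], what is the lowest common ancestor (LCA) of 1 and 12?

Tree insertion order: [8, 36, 12, 46, 44, 41, 40, 4, 1, 47]
Tree (level-order array): [8, 4, 36, 1, None, 12, 46, None, None, None, None, 44, 47, 41, None, None, None, 40]
In a BST, the LCA of p=1, q=12 is the first node v on the
root-to-leaf path with p <= v <= q (go left if both < v, right if both > v).
Walk from root:
  at 8: 1 <= 8 <= 12, this is the LCA
LCA = 8


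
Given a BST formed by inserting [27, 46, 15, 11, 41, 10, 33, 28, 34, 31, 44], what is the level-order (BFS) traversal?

Tree insertion order: [27, 46, 15, 11, 41, 10, 33, 28, 34, 31, 44]
Tree (level-order array): [27, 15, 46, 11, None, 41, None, 10, None, 33, 44, None, None, 28, 34, None, None, None, 31]
BFS from the root, enqueuing left then right child of each popped node:
  queue [27] -> pop 27, enqueue [15, 46], visited so far: [27]
  queue [15, 46] -> pop 15, enqueue [11], visited so far: [27, 15]
  queue [46, 11] -> pop 46, enqueue [41], visited so far: [27, 15, 46]
  queue [11, 41] -> pop 11, enqueue [10], visited so far: [27, 15, 46, 11]
  queue [41, 10] -> pop 41, enqueue [33, 44], visited so far: [27, 15, 46, 11, 41]
  queue [10, 33, 44] -> pop 10, enqueue [none], visited so far: [27, 15, 46, 11, 41, 10]
  queue [33, 44] -> pop 33, enqueue [28, 34], visited so far: [27, 15, 46, 11, 41, 10, 33]
  queue [44, 28, 34] -> pop 44, enqueue [none], visited so far: [27, 15, 46, 11, 41, 10, 33, 44]
  queue [28, 34] -> pop 28, enqueue [31], visited so far: [27, 15, 46, 11, 41, 10, 33, 44, 28]
  queue [34, 31] -> pop 34, enqueue [none], visited so far: [27, 15, 46, 11, 41, 10, 33, 44, 28, 34]
  queue [31] -> pop 31, enqueue [none], visited so far: [27, 15, 46, 11, 41, 10, 33, 44, 28, 34, 31]
Result: [27, 15, 46, 11, 41, 10, 33, 44, 28, 34, 31]


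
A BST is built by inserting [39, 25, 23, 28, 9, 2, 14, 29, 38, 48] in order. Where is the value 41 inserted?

Starting tree (level order): [39, 25, 48, 23, 28, None, None, 9, None, None, 29, 2, 14, None, 38]
Insertion path: 39 -> 48
Result: insert 41 as left child of 48
Final tree (level order): [39, 25, 48, 23, 28, 41, None, 9, None, None, 29, None, None, 2, 14, None, 38]


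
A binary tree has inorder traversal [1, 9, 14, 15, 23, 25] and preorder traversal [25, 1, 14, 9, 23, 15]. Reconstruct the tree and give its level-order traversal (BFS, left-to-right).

Inorder:  [1, 9, 14, 15, 23, 25]
Preorder: [25, 1, 14, 9, 23, 15]
Algorithm: preorder visits root first, so consume preorder in order;
for each root, split the current inorder slice at that value into
left-subtree inorder and right-subtree inorder, then recurse.
Recursive splits:
  root=25; inorder splits into left=[1, 9, 14, 15, 23], right=[]
  root=1; inorder splits into left=[], right=[9, 14, 15, 23]
  root=14; inorder splits into left=[9], right=[15, 23]
  root=9; inorder splits into left=[], right=[]
  root=23; inorder splits into left=[15], right=[]
  root=15; inorder splits into left=[], right=[]
Reconstructed level-order: [25, 1, 14, 9, 23, 15]


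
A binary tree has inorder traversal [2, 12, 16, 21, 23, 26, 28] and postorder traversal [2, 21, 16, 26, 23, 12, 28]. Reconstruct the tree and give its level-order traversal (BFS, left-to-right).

Inorder:   [2, 12, 16, 21, 23, 26, 28]
Postorder: [2, 21, 16, 26, 23, 12, 28]
Algorithm: postorder visits root last, so walk postorder right-to-left;
each value is the root of the current inorder slice — split it at that
value, recurse on the right subtree first, then the left.
Recursive splits:
  root=28; inorder splits into left=[2, 12, 16, 21, 23, 26], right=[]
  root=12; inorder splits into left=[2], right=[16, 21, 23, 26]
  root=23; inorder splits into left=[16, 21], right=[26]
  root=26; inorder splits into left=[], right=[]
  root=16; inorder splits into left=[], right=[21]
  root=21; inorder splits into left=[], right=[]
  root=2; inorder splits into left=[], right=[]
Reconstructed level-order: [28, 12, 2, 23, 16, 26, 21]


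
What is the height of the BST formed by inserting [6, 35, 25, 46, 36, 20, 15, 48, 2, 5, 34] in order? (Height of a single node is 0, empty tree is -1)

Insertion order: [6, 35, 25, 46, 36, 20, 15, 48, 2, 5, 34]
Tree (level-order array): [6, 2, 35, None, 5, 25, 46, None, None, 20, 34, 36, 48, 15]
Compute height bottom-up (empty subtree = -1):
  height(5) = 1 + max(-1, -1) = 0
  height(2) = 1 + max(-1, 0) = 1
  height(15) = 1 + max(-1, -1) = 0
  height(20) = 1 + max(0, -1) = 1
  height(34) = 1 + max(-1, -1) = 0
  height(25) = 1 + max(1, 0) = 2
  height(36) = 1 + max(-1, -1) = 0
  height(48) = 1 + max(-1, -1) = 0
  height(46) = 1 + max(0, 0) = 1
  height(35) = 1 + max(2, 1) = 3
  height(6) = 1 + max(1, 3) = 4
Height = 4


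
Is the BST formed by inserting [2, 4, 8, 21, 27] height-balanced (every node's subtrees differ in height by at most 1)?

Tree (level-order array): [2, None, 4, None, 8, None, 21, None, 27]
Definition: a tree is height-balanced if, at every node, |h(left) - h(right)| <= 1 (empty subtree has height -1).
Bottom-up per-node check:
  node 27: h_left=-1, h_right=-1, diff=0 [OK], height=0
  node 21: h_left=-1, h_right=0, diff=1 [OK], height=1
  node 8: h_left=-1, h_right=1, diff=2 [FAIL (|-1-1|=2 > 1)], height=2
  node 4: h_left=-1, h_right=2, diff=3 [FAIL (|-1-2|=3 > 1)], height=3
  node 2: h_left=-1, h_right=3, diff=4 [FAIL (|-1-3|=4 > 1)], height=4
Node 8 violates the condition: |-1 - 1| = 2 > 1.
Result: Not balanced


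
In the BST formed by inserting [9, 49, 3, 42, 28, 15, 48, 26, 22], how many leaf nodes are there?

Tree built from: [9, 49, 3, 42, 28, 15, 48, 26, 22]
Tree (level-order array): [9, 3, 49, None, None, 42, None, 28, 48, 15, None, None, None, None, 26, 22]
Rule: A leaf has 0 children.
Per-node child counts:
  node 9: 2 child(ren)
  node 3: 0 child(ren)
  node 49: 1 child(ren)
  node 42: 2 child(ren)
  node 28: 1 child(ren)
  node 15: 1 child(ren)
  node 26: 1 child(ren)
  node 22: 0 child(ren)
  node 48: 0 child(ren)
Matching nodes: [3, 22, 48]
Count of leaf nodes: 3


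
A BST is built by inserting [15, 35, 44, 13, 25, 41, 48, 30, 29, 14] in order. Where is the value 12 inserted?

Starting tree (level order): [15, 13, 35, None, 14, 25, 44, None, None, None, 30, 41, 48, 29]
Insertion path: 15 -> 13
Result: insert 12 as left child of 13
Final tree (level order): [15, 13, 35, 12, 14, 25, 44, None, None, None, None, None, 30, 41, 48, 29]


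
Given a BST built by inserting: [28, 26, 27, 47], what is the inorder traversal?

Tree insertion order: [28, 26, 27, 47]
Tree (level-order array): [28, 26, 47, None, 27]
Inorder traversal: [26, 27, 28, 47]


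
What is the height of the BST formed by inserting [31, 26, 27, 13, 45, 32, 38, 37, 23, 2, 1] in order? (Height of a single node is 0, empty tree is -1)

Insertion order: [31, 26, 27, 13, 45, 32, 38, 37, 23, 2, 1]
Tree (level-order array): [31, 26, 45, 13, 27, 32, None, 2, 23, None, None, None, 38, 1, None, None, None, 37]
Compute height bottom-up (empty subtree = -1):
  height(1) = 1 + max(-1, -1) = 0
  height(2) = 1 + max(0, -1) = 1
  height(23) = 1 + max(-1, -1) = 0
  height(13) = 1 + max(1, 0) = 2
  height(27) = 1 + max(-1, -1) = 0
  height(26) = 1 + max(2, 0) = 3
  height(37) = 1 + max(-1, -1) = 0
  height(38) = 1 + max(0, -1) = 1
  height(32) = 1 + max(-1, 1) = 2
  height(45) = 1 + max(2, -1) = 3
  height(31) = 1 + max(3, 3) = 4
Height = 4


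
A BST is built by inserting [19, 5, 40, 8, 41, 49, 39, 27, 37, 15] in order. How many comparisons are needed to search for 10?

Search path for 10: 19 -> 5 -> 8 -> 15
Found: False
Comparisons: 4


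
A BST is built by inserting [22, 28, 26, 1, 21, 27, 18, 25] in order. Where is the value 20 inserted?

Starting tree (level order): [22, 1, 28, None, 21, 26, None, 18, None, 25, 27]
Insertion path: 22 -> 1 -> 21 -> 18
Result: insert 20 as right child of 18
Final tree (level order): [22, 1, 28, None, 21, 26, None, 18, None, 25, 27, None, 20]


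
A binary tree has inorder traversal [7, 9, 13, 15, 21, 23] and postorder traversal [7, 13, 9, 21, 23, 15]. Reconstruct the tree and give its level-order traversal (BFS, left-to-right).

Inorder:   [7, 9, 13, 15, 21, 23]
Postorder: [7, 13, 9, 21, 23, 15]
Algorithm: postorder visits root last, so walk postorder right-to-left;
each value is the root of the current inorder slice — split it at that
value, recurse on the right subtree first, then the left.
Recursive splits:
  root=15; inorder splits into left=[7, 9, 13], right=[21, 23]
  root=23; inorder splits into left=[21], right=[]
  root=21; inorder splits into left=[], right=[]
  root=9; inorder splits into left=[7], right=[13]
  root=13; inorder splits into left=[], right=[]
  root=7; inorder splits into left=[], right=[]
Reconstructed level-order: [15, 9, 23, 7, 13, 21]


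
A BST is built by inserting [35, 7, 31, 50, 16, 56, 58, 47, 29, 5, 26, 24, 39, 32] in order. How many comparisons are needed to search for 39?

Search path for 39: 35 -> 50 -> 47 -> 39
Found: True
Comparisons: 4


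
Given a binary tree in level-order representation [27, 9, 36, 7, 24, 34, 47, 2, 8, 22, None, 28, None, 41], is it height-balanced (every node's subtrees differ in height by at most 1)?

Tree (level-order array): [27, 9, 36, 7, 24, 34, 47, 2, 8, 22, None, 28, None, 41]
Definition: a tree is height-balanced if, at every node, |h(left) - h(right)| <= 1 (empty subtree has height -1).
Bottom-up per-node check:
  node 2: h_left=-1, h_right=-1, diff=0 [OK], height=0
  node 8: h_left=-1, h_right=-1, diff=0 [OK], height=0
  node 7: h_left=0, h_right=0, diff=0 [OK], height=1
  node 22: h_left=-1, h_right=-1, diff=0 [OK], height=0
  node 24: h_left=0, h_right=-1, diff=1 [OK], height=1
  node 9: h_left=1, h_right=1, diff=0 [OK], height=2
  node 28: h_left=-1, h_right=-1, diff=0 [OK], height=0
  node 34: h_left=0, h_right=-1, diff=1 [OK], height=1
  node 41: h_left=-1, h_right=-1, diff=0 [OK], height=0
  node 47: h_left=0, h_right=-1, diff=1 [OK], height=1
  node 36: h_left=1, h_right=1, diff=0 [OK], height=2
  node 27: h_left=2, h_right=2, diff=0 [OK], height=3
All nodes satisfy the balance condition.
Result: Balanced


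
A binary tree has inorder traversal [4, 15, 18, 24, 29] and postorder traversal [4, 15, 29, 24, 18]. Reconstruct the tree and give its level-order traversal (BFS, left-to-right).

Inorder:   [4, 15, 18, 24, 29]
Postorder: [4, 15, 29, 24, 18]
Algorithm: postorder visits root last, so walk postorder right-to-left;
each value is the root of the current inorder slice — split it at that
value, recurse on the right subtree first, then the left.
Recursive splits:
  root=18; inorder splits into left=[4, 15], right=[24, 29]
  root=24; inorder splits into left=[], right=[29]
  root=29; inorder splits into left=[], right=[]
  root=15; inorder splits into left=[4], right=[]
  root=4; inorder splits into left=[], right=[]
Reconstructed level-order: [18, 15, 24, 4, 29]


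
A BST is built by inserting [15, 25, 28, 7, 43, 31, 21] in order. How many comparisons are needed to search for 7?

Search path for 7: 15 -> 7
Found: True
Comparisons: 2


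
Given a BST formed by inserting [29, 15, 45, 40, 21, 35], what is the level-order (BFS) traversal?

Tree insertion order: [29, 15, 45, 40, 21, 35]
Tree (level-order array): [29, 15, 45, None, 21, 40, None, None, None, 35]
BFS from the root, enqueuing left then right child of each popped node:
  queue [29] -> pop 29, enqueue [15, 45], visited so far: [29]
  queue [15, 45] -> pop 15, enqueue [21], visited so far: [29, 15]
  queue [45, 21] -> pop 45, enqueue [40], visited so far: [29, 15, 45]
  queue [21, 40] -> pop 21, enqueue [none], visited so far: [29, 15, 45, 21]
  queue [40] -> pop 40, enqueue [35], visited so far: [29, 15, 45, 21, 40]
  queue [35] -> pop 35, enqueue [none], visited so far: [29, 15, 45, 21, 40, 35]
Result: [29, 15, 45, 21, 40, 35]


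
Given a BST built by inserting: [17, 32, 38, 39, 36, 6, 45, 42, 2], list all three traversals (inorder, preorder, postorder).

Tree insertion order: [17, 32, 38, 39, 36, 6, 45, 42, 2]
Tree (level-order array): [17, 6, 32, 2, None, None, 38, None, None, 36, 39, None, None, None, 45, 42]
Inorder (L, root, R): [2, 6, 17, 32, 36, 38, 39, 42, 45]
Preorder (root, L, R): [17, 6, 2, 32, 38, 36, 39, 45, 42]
Postorder (L, R, root): [2, 6, 36, 42, 45, 39, 38, 32, 17]


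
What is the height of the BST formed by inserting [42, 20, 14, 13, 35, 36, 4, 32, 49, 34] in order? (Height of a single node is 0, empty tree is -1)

Insertion order: [42, 20, 14, 13, 35, 36, 4, 32, 49, 34]
Tree (level-order array): [42, 20, 49, 14, 35, None, None, 13, None, 32, 36, 4, None, None, 34]
Compute height bottom-up (empty subtree = -1):
  height(4) = 1 + max(-1, -1) = 0
  height(13) = 1 + max(0, -1) = 1
  height(14) = 1 + max(1, -1) = 2
  height(34) = 1 + max(-1, -1) = 0
  height(32) = 1 + max(-1, 0) = 1
  height(36) = 1 + max(-1, -1) = 0
  height(35) = 1 + max(1, 0) = 2
  height(20) = 1 + max(2, 2) = 3
  height(49) = 1 + max(-1, -1) = 0
  height(42) = 1 + max(3, 0) = 4
Height = 4


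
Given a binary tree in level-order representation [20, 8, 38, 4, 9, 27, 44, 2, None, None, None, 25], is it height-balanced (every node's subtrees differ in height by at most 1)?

Tree (level-order array): [20, 8, 38, 4, 9, 27, 44, 2, None, None, None, 25]
Definition: a tree is height-balanced if, at every node, |h(left) - h(right)| <= 1 (empty subtree has height -1).
Bottom-up per-node check:
  node 2: h_left=-1, h_right=-1, diff=0 [OK], height=0
  node 4: h_left=0, h_right=-1, diff=1 [OK], height=1
  node 9: h_left=-1, h_right=-1, diff=0 [OK], height=0
  node 8: h_left=1, h_right=0, diff=1 [OK], height=2
  node 25: h_left=-1, h_right=-1, diff=0 [OK], height=0
  node 27: h_left=0, h_right=-1, diff=1 [OK], height=1
  node 44: h_left=-1, h_right=-1, diff=0 [OK], height=0
  node 38: h_left=1, h_right=0, diff=1 [OK], height=2
  node 20: h_left=2, h_right=2, diff=0 [OK], height=3
All nodes satisfy the balance condition.
Result: Balanced


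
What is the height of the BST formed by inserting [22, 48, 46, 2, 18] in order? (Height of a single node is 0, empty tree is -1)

Insertion order: [22, 48, 46, 2, 18]
Tree (level-order array): [22, 2, 48, None, 18, 46]
Compute height bottom-up (empty subtree = -1):
  height(18) = 1 + max(-1, -1) = 0
  height(2) = 1 + max(-1, 0) = 1
  height(46) = 1 + max(-1, -1) = 0
  height(48) = 1 + max(0, -1) = 1
  height(22) = 1 + max(1, 1) = 2
Height = 2


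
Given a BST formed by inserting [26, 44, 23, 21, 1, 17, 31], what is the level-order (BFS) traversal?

Tree insertion order: [26, 44, 23, 21, 1, 17, 31]
Tree (level-order array): [26, 23, 44, 21, None, 31, None, 1, None, None, None, None, 17]
BFS from the root, enqueuing left then right child of each popped node:
  queue [26] -> pop 26, enqueue [23, 44], visited so far: [26]
  queue [23, 44] -> pop 23, enqueue [21], visited so far: [26, 23]
  queue [44, 21] -> pop 44, enqueue [31], visited so far: [26, 23, 44]
  queue [21, 31] -> pop 21, enqueue [1], visited so far: [26, 23, 44, 21]
  queue [31, 1] -> pop 31, enqueue [none], visited so far: [26, 23, 44, 21, 31]
  queue [1] -> pop 1, enqueue [17], visited so far: [26, 23, 44, 21, 31, 1]
  queue [17] -> pop 17, enqueue [none], visited so far: [26, 23, 44, 21, 31, 1, 17]
Result: [26, 23, 44, 21, 31, 1, 17]


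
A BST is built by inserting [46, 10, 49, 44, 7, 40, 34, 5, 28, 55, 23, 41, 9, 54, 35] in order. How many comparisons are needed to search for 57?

Search path for 57: 46 -> 49 -> 55
Found: False
Comparisons: 3


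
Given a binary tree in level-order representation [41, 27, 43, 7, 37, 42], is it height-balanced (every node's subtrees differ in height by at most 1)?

Tree (level-order array): [41, 27, 43, 7, 37, 42]
Definition: a tree is height-balanced if, at every node, |h(left) - h(right)| <= 1 (empty subtree has height -1).
Bottom-up per-node check:
  node 7: h_left=-1, h_right=-1, diff=0 [OK], height=0
  node 37: h_left=-1, h_right=-1, diff=0 [OK], height=0
  node 27: h_left=0, h_right=0, diff=0 [OK], height=1
  node 42: h_left=-1, h_right=-1, diff=0 [OK], height=0
  node 43: h_left=0, h_right=-1, diff=1 [OK], height=1
  node 41: h_left=1, h_right=1, diff=0 [OK], height=2
All nodes satisfy the balance condition.
Result: Balanced


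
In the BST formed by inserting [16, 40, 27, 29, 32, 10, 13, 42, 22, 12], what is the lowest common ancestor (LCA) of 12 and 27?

Tree insertion order: [16, 40, 27, 29, 32, 10, 13, 42, 22, 12]
Tree (level-order array): [16, 10, 40, None, 13, 27, 42, 12, None, 22, 29, None, None, None, None, None, None, None, 32]
In a BST, the LCA of p=12, q=27 is the first node v on the
root-to-leaf path with p <= v <= q (go left if both < v, right if both > v).
Walk from root:
  at 16: 12 <= 16 <= 27, this is the LCA
LCA = 16


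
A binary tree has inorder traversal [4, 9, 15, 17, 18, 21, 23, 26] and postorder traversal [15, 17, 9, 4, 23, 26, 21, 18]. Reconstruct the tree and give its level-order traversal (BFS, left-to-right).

Inorder:   [4, 9, 15, 17, 18, 21, 23, 26]
Postorder: [15, 17, 9, 4, 23, 26, 21, 18]
Algorithm: postorder visits root last, so walk postorder right-to-left;
each value is the root of the current inorder slice — split it at that
value, recurse on the right subtree first, then the left.
Recursive splits:
  root=18; inorder splits into left=[4, 9, 15, 17], right=[21, 23, 26]
  root=21; inorder splits into left=[], right=[23, 26]
  root=26; inorder splits into left=[23], right=[]
  root=23; inorder splits into left=[], right=[]
  root=4; inorder splits into left=[], right=[9, 15, 17]
  root=9; inorder splits into left=[], right=[15, 17]
  root=17; inorder splits into left=[15], right=[]
  root=15; inorder splits into left=[], right=[]
Reconstructed level-order: [18, 4, 21, 9, 26, 17, 23, 15]


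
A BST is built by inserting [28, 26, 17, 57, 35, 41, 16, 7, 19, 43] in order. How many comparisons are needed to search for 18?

Search path for 18: 28 -> 26 -> 17 -> 19
Found: False
Comparisons: 4


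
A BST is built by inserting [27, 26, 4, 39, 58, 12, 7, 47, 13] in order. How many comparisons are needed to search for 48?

Search path for 48: 27 -> 39 -> 58 -> 47
Found: False
Comparisons: 4


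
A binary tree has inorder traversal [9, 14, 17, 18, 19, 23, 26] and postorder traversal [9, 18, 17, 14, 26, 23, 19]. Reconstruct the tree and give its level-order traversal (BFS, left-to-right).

Inorder:   [9, 14, 17, 18, 19, 23, 26]
Postorder: [9, 18, 17, 14, 26, 23, 19]
Algorithm: postorder visits root last, so walk postorder right-to-left;
each value is the root of the current inorder slice — split it at that
value, recurse on the right subtree first, then the left.
Recursive splits:
  root=19; inorder splits into left=[9, 14, 17, 18], right=[23, 26]
  root=23; inorder splits into left=[], right=[26]
  root=26; inorder splits into left=[], right=[]
  root=14; inorder splits into left=[9], right=[17, 18]
  root=17; inorder splits into left=[], right=[18]
  root=18; inorder splits into left=[], right=[]
  root=9; inorder splits into left=[], right=[]
Reconstructed level-order: [19, 14, 23, 9, 17, 26, 18]


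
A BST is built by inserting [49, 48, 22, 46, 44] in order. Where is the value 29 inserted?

Starting tree (level order): [49, 48, None, 22, None, None, 46, 44]
Insertion path: 49 -> 48 -> 22 -> 46 -> 44
Result: insert 29 as left child of 44
Final tree (level order): [49, 48, None, 22, None, None, 46, 44, None, 29]


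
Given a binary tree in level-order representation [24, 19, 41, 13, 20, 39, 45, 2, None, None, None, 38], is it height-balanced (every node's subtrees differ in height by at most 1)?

Tree (level-order array): [24, 19, 41, 13, 20, 39, 45, 2, None, None, None, 38]
Definition: a tree is height-balanced if, at every node, |h(left) - h(right)| <= 1 (empty subtree has height -1).
Bottom-up per-node check:
  node 2: h_left=-1, h_right=-1, diff=0 [OK], height=0
  node 13: h_left=0, h_right=-1, diff=1 [OK], height=1
  node 20: h_left=-1, h_right=-1, diff=0 [OK], height=0
  node 19: h_left=1, h_right=0, diff=1 [OK], height=2
  node 38: h_left=-1, h_right=-1, diff=0 [OK], height=0
  node 39: h_left=0, h_right=-1, diff=1 [OK], height=1
  node 45: h_left=-1, h_right=-1, diff=0 [OK], height=0
  node 41: h_left=1, h_right=0, diff=1 [OK], height=2
  node 24: h_left=2, h_right=2, diff=0 [OK], height=3
All nodes satisfy the balance condition.
Result: Balanced


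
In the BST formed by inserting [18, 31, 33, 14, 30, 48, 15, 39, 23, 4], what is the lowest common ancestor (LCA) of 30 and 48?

Tree insertion order: [18, 31, 33, 14, 30, 48, 15, 39, 23, 4]
Tree (level-order array): [18, 14, 31, 4, 15, 30, 33, None, None, None, None, 23, None, None, 48, None, None, 39]
In a BST, the LCA of p=30, q=48 is the first node v on the
root-to-leaf path with p <= v <= q (go left if both < v, right if both > v).
Walk from root:
  at 18: both 30 and 48 > 18, go right
  at 31: 30 <= 31 <= 48, this is the LCA
LCA = 31


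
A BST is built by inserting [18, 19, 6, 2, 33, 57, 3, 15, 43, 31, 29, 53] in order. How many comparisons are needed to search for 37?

Search path for 37: 18 -> 19 -> 33 -> 57 -> 43
Found: False
Comparisons: 5


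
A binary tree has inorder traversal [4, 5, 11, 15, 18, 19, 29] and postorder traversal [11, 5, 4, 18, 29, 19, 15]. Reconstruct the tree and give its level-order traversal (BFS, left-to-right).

Inorder:   [4, 5, 11, 15, 18, 19, 29]
Postorder: [11, 5, 4, 18, 29, 19, 15]
Algorithm: postorder visits root last, so walk postorder right-to-left;
each value is the root of the current inorder slice — split it at that
value, recurse on the right subtree first, then the left.
Recursive splits:
  root=15; inorder splits into left=[4, 5, 11], right=[18, 19, 29]
  root=19; inorder splits into left=[18], right=[29]
  root=29; inorder splits into left=[], right=[]
  root=18; inorder splits into left=[], right=[]
  root=4; inorder splits into left=[], right=[5, 11]
  root=5; inorder splits into left=[], right=[11]
  root=11; inorder splits into left=[], right=[]
Reconstructed level-order: [15, 4, 19, 5, 18, 29, 11]


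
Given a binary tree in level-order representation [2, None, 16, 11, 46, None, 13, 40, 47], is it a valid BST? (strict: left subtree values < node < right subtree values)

Level-order array: [2, None, 16, 11, 46, None, 13, 40, 47]
Validate using subtree bounds (lo, hi): at each node, require lo < value < hi,
then recurse left with hi=value and right with lo=value.
Preorder trace (stopping at first violation):
  at node 2 with bounds (-inf, +inf): OK
  at node 16 with bounds (2, +inf): OK
  at node 11 with bounds (2, 16): OK
  at node 13 with bounds (11, 16): OK
  at node 46 with bounds (16, +inf): OK
  at node 40 with bounds (16, 46): OK
  at node 47 with bounds (46, +inf): OK
No violation found at any node.
Result: Valid BST


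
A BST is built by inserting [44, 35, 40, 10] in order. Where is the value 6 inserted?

Starting tree (level order): [44, 35, None, 10, 40]
Insertion path: 44 -> 35 -> 10
Result: insert 6 as left child of 10
Final tree (level order): [44, 35, None, 10, 40, 6]


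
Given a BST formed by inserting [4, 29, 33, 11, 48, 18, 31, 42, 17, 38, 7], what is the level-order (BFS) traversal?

Tree insertion order: [4, 29, 33, 11, 48, 18, 31, 42, 17, 38, 7]
Tree (level-order array): [4, None, 29, 11, 33, 7, 18, 31, 48, None, None, 17, None, None, None, 42, None, None, None, 38]
BFS from the root, enqueuing left then right child of each popped node:
  queue [4] -> pop 4, enqueue [29], visited so far: [4]
  queue [29] -> pop 29, enqueue [11, 33], visited so far: [4, 29]
  queue [11, 33] -> pop 11, enqueue [7, 18], visited so far: [4, 29, 11]
  queue [33, 7, 18] -> pop 33, enqueue [31, 48], visited so far: [4, 29, 11, 33]
  queue [7, 18, 31, 48] -> pop 7, enqueue [none], visited so far: [4, 29, 11, 33, 7]
  queue [18, 31, 48] -> pop 18, enqueue [17], visited so far: [4, 29, 11, 33, 7, 18]
  queue [31, 48, 17] -> pop 31, enqueue [none], visited so far: [4, 29, 11, 33, 7, 18, 31]
  queue [48, 17] -> pop 48, enqueue [42], visited so far: [4, 29, 11, 33, 7, 18, 31, 48]
  queue [17, 42] -> pop 17, enqueue [none], visited so far: [4, 29, 11, 33, 7, 18, 31, 48, 17]
  queue [42] -> pop 42, enqueue [38], visited so far: [4, 29, 11, 33, 7, 18, 31, 48, 17, 42]
  queue [38] -> pop 38, enqueue [none], visited so far: [4, 29, 11, 33, 7, 18, 31, 48, 17, 42, 38]
Result: [4, 29, 11, 33, 7, 18, 31, 48, 17, 42, 38]


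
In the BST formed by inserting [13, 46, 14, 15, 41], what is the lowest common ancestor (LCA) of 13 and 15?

Tree insertion order: [13, 46, 14, 15, 41]
Tree (level-order array): [13, None, 46, 14, None, None, 15, None, 41]
In a BST, the LCA of p=13, q=15 is the first node v on the
root-to-leaf path with p <= v <= q (go left if both < v, right if both > v).
Walk from root:
  at 13: 13 <= 13 <= 15, this is the LCA
LCA = 13


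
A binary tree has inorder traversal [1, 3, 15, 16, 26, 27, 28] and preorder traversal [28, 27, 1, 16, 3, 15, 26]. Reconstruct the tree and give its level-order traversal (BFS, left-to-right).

Inorder:  [1, 3, 15, 16, 26, 27, 28]
Preorder: [28, 27, 1, 16, 3, 15, 26]
Algorithm: preorder visits root first, so consume preorder in order;
for each root, split the current inorder slice at that value into
left-subtree inorder and right-subtree inorder, then recurse.
Recursive splits:
  root=28; inorder splits into left=[1, 3, 15, 16, 26, 27], right=[]
  root=27; inorder splits into left=[1, 3, 15, 16, 26], right=[]
  root=1; inorder splits into left=[], right=[3, 15, 16, 26]
  root=16; inorder splits into left=[3, 15], right=[26]
  root=3; inorder splits into left=[], right=[15]
  root=15; inorder splits into left=[], right=[]
  root=26; inorder splits into left=[], right=[]
Reconstructed level-order: [28, 27, 1, 16, 3, 26, 15]


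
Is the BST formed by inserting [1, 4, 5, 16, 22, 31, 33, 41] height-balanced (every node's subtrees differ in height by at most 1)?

Tree (level-order array): [1, None, 4, None, 5, None, 16, None, 22, None, 31, None, 33, None, 41]
Definition: a tree is height-balanced if, at every node, |h(left) - h(right)| <= 1 (empty subtree has height -1).
Bottom-up per-node check:
  node 41: h_left=-1, h_right=-1, diff=0 [OK], height=0
  node 33: h_left=-1, h_right=0, diff=1 [OK], height=1
  node 31: h_left=-1, h_right=1, diff=2 [FAIL (|-1-1|=2 > 1)], height=2
  node 22: h_left=-1, h_right=2, diff=3 [FAIL (|-1-2|=3 > 1)], height=3
  node 16: h_left=-1, h_right=3, diff=4 [FAIL (|-1-3|=4 > 1)], height=4
  node 5: h_left=-1, h_right=4, diff=5 [FAIL (|-1-4|=5 > 1)], height=5
  node 4: h_left=-1, h_right=5, diff=6 [FAIL (|-1-5|=6 > 1)], height=6
  node 1: h_left=-1, h_right=6, diff=7 [FAIL (|-1-6|=7 > 1)], height=7
Node 31 violates the condition: |-1 - 1| = 2 > 1.
Result: Not balanced


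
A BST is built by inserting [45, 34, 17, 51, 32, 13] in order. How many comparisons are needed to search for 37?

Search path for 37: 45 -> 34
Found: False
Comparisons: 2


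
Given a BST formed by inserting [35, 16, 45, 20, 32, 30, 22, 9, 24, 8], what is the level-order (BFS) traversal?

Tree insertion order: [35, 16, 45, 20, 32, 30, 22, 9, 24, 8]
Tree (level-order array): [35, 16, 45, 9, 20, None, None, 8, None, None, 32, None, None, 30, None, 22, None, None, 24]
BFS from the root, enqueuing left then right child of each popped node:
  queue [35] -> pop 35, enqueue [16, 45], visited so far: [35]
  queue [16, 45] -> pop 16, enqueue [9, 20], visited so far: [35, 16]
  queue [45, 9, 20] -> pop 45, enqueue [none], visited so far: [35, 16, 45]
  queue [9, 20] -> pop 9, enqueue [8], visited so far: [35, 16, 45, 9]
  queue [20, 8] -> pop 20, enqueue [32], visited so far: [35, 16, 45, 9, 20]
  queue [8, 32] -> pop 8, enqueue [none], visited so far: [35, 16, 45, 9, 20, 8]
  queue [32] -> pop 32, enqueue [30], visited so far: [35, 16, 45, 9, 20, 8, 32]
  queue [30] -> pop 30, enqueue [22], visited so far: [35, 16, 45, 9, 20, 8, 32, 30]
  queue [22] -> pop 22, enqueue [24], visited so far: [35, 16, 45, 9, 20, 8, 32, 30, 22]
  queue [24] -> pop 24, enqueue [none], visited so far: [35, 16, 45, 9, 20, 8, 32, 30, 22, 24]
Result: [35, 16, 45, 9, 20, 8, 32, 30, 22, 24]


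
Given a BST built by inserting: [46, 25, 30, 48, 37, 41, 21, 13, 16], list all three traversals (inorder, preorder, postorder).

Tree insertion order: [46, 25, 30, 48, 37, 41, 21, 13, 16]
Tree (level-order array): [46, 25, 48, 21, 30, None, None, 13, None, None, 37, None, 16, None, 41]
Inorder (L, root, R): [13, 16, 21, 25, 30, 37, 41, 46, 48]
Preorder (root, L, R): [46, 25, 21, 13, 16, 30, 37, 41, 48]
Postorder (L, R, root): [16, 13, 21, 41, 37, 30, 25, 48, 46]


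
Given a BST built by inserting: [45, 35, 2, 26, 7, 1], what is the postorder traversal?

Tree insertion order: [45, 35, 2, 26, 7, 1]
Tree (level-order array): [45, 35, None, 2, None, 1, 26, None, None, 7]
Postorder traversal: [1, 7, 26, 2, 35, 45]


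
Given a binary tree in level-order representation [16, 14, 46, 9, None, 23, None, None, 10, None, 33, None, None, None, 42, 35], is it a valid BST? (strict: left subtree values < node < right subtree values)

Level-order array: [16, 14, 46, 9, None, 23, None, None, 10, None, 33, None, None, None, 42, 35]
Validate using subtree bounds (lo, hi): at each node, require lo < value < hi,
then recurse left with hi=value and right with lo=value.
Preorder trace (stopping at first violation):
  at node 16 with bounds (-inf, +inf): OK
  at node 14 with bounds (-inf, 16): OK
  at node 9 with bounds (-inf, 14): OK
  at node 10 with bounds (9, 14): OK
  at node 46 with bounds (16, +inf): OK
  at node 23 with bounds (16, 46): OK
  at node 33 with bounds (23, 46): OK
  at node 42 with bounds (33, 46): OK
  at node 35 with bounds (33, 42): OK
No violation found at any node.
Result: Valid BST


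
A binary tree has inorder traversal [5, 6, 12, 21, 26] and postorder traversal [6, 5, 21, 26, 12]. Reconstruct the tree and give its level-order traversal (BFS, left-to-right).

Inorder:   [5, 6, 12, 21, 26]
Postorder: [6, 5, 21, 26, 12]
Algorithm: postorder visits root last, so walk postorder right-to-left;
each value is the root of the current inorder slice — split it at that
value, recurse on the right subtree first, then the left.
Recursive splits:
  root=12; inorder splits into left=[5, 6], right=[21, 26]
  root=26; inorder splits into left=[21], right=[]
  root=21; inorder splits into left=[], right=[]
  root=5; inorder splits into left=[], right=[6]
  root=6; inorder splits into left=[], right=[]
Reconstructed level-order: [12, 5, 26, 6, 21]


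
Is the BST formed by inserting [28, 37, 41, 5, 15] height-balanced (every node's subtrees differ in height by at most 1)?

Tree (level-order array): [28, 5, 37, None, 15, None, 41]
Definition: a tree is height-balanced if, at every node, |h(left) - h(right)| <= 1 (empty subtree has height -1).
Bottom-up per-node check:
  node 15: h_left=-1, h_right=-1, diff=0 [OK], height=0
  node 5: h_left=-1, h_right=0, diff=1 [OK], height=1
  node 41: h_left=-1, h_right=-1, diff=0 [OK], height=0
  node 37: h_left=-1, h_right=0, diff=1 [OK], height=1
  node 28: h_left=1, h_right=1, diff=0 [OK], height=2
All nodes satisfy the balance condition.
Result: Balanced


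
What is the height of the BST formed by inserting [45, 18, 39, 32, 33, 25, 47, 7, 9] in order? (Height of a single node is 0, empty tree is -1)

Insertion order: [45, 18, 39, 32, 33, 25, 47, 7, 9]
Tree (level-order array): [45, 18, 47, 7, 39, None, None, None, 9, 32, None, None, None, 25, 33]
Compute height bottom-up (empty subtree = -1):
  height(9) = 1 + max(-1, -1) = 0
  height(7) = 1 + max(-1, 0) = 1
  height(25) = 1 + max(-1, -1) = 0
  height(33) = 1 + max(-1, -1) = 0
  height(32) = 1 + max(0, 0) = 1
  height(39) = 1 + max(1, -1) = 2
  height(18) = 1 + max(1, 2) = 3
  height(47) = 1 + max(-1, -1) = 0
  height(45) = 1 + max(3, 0) = 4
Height = 4


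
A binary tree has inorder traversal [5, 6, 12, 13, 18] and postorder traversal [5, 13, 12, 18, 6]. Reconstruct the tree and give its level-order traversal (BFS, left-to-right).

Inorder:   [5, 6, 12, 13, 18]
Postorder: [5, 13, 12, 18, 6]
Algorithm: postorder visits root last, so walk postorder right-to-left;
each value is the root of the current inorder slice — split it at that
value, recurse on the right subtree first, then the left.
Recursive splits:
  root=6; inorder splits into left=[5], right=[12, 13, 18]
  root=18; inorder splits into left=[12, 13], right=[]
  root=12; inorder splits into left=[], right=[13]
  root=13; inorder splits into left=[], right=[]
  root=5; inorder splits into left=[], right=[]
Reconstructed level-order: [6, 5, 18, 12, 13]


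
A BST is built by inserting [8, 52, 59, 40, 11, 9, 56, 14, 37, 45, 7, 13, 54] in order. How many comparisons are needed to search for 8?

Search path for 8: 8
Found: True
Comparisons: 1


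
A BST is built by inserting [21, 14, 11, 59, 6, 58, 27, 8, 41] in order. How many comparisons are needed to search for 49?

Search path for 49: 21 -> 59 -> 58 -> 27 -> 41
Found: False
Comparisons: 5


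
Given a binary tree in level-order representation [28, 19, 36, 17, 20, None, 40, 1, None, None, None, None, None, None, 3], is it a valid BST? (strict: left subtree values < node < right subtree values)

Level-order array: [28, 19, 36, 17, 20, None, 40, 1, None, None, None, None, None, None, 3]
Validate using subtree bounds (lo, hi): at each node, require lo < value < hi,
then recurse left with hi=value and right with lo=value.
Preorder trace (stopping at first violation):
  at node 28 with bounds (-inf, +inf): OK
  at node 19 with bounds (-inf, 28): OK
  at node 17 with bounds (-inf, 19): OK
  at node 1 with bounds (-inf, 17): OK
  at node 3 with bounds (1, 17): OK
  at node 20 with bounds (19, 28): OK
  at node 36 with bounds (28, +inf): OK
  at node 40 with bounds (36, +inf): OK
No violation found at any node.
Result: Valid BST


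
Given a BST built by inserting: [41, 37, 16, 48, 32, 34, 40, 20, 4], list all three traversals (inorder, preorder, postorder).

Tree insertion order: [41, 37, 16, 48, 32, 34, 40, 20, 4]
Tree (level-order array): [41, 37, 48, 16, 40, None, None, 4, 32, None, None, None, None, 20, 34]
Inorder (L, root, R): [4, 16, 20, 32, 34, 37, 40, 41, 48]
Preorder (root, L, R): [41, 37, 16, 4, 32, 20, 34, 40, 48]
Postorder (L, R, root): [4, 20, 34, 32, 16, 40, 37, 48, 41]


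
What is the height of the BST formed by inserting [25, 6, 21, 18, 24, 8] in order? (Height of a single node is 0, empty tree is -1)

Insertion order: [25, 6, 21, 18, 24, 8]
Tree (level-order array): [25, 6, None, None, 21, 18, 24, 8]
Compute height bottom-up (empty subtree = -1):
  height(8) = 1 + max(-1, -1) = 0
  height(18) = 1 + max(0, -1) = 1
  height(24) = 1 + max(-1, -1) = 0
  height(21) = 1 + max(1, 0) = 2
  height(6) = 1 + max(-1, 2) = 3
  height(25) = 1 + max(3, -1) = 4
Height = 4


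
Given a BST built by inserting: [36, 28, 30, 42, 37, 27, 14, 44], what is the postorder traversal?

Tree insertion order: [36, 28, 30, 42, 37, 27, 14, 44]
Tree (level-order array): [36, 28, 42, 27, 30, 37, 44, 14]
Postorder traversal: [14, 27, 30, 28, 37, 44, 42, 36]


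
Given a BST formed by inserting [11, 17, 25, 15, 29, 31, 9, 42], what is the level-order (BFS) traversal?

Tree insertion order: [11, 17, 25, 15, 29, 31, 9, 42]
Tree (level-order array): [11, 9, 17, None, None, 15, 25, None, None, None, 29, None, 31, None, 42]
BFS from the root, enqueuing left then right child of each popped node:
  queue [11] -> pop 11, enqueue [9, 17], visited so far: [11]
  queue [9, 17] -> pop 9, enqueue [none], visited so far: [11, 9]
  queue [17] -> pop 17, enqueue [15, 25], visited so far: [11, 9, 17]
  queue [15, 25] -> pop 15, enqueue [none], visited so far: [11, 9, 17, 15]
  queue [25] -> pop 25, enqueue [29], visited so far: [11, 9, 17, 15, 25]
  queue [29] -> pop 29, enqueue [31], visited so far: [11, 9, 17, 15, 25, 29]
  queue [31] -> pop 31, enqueue [42], visited so far: [11, 9, 17, 15, 25, 29, 31]
  queue [42] -> pop 42, enqueue [none], visited so far: [11, 9, 17, 15, 25, 29, 31, 42]
Result: [11, 9, 17, 15, 25, 29, 31, 42]
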